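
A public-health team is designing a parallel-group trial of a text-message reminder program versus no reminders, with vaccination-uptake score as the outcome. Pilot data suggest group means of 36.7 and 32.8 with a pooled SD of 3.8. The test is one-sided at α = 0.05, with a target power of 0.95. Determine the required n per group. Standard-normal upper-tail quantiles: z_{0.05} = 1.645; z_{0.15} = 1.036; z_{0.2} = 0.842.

Cohen's d = |M₁ − M₂| / SD_pooled = |36.7 − 32.8| / 3.8 = 3.9 / 3.8 = 1.026.
For two independent groups with equal n: n = 2·((z_{α} + z_β) / d)².
z_{α} + z_β = 1.645 + 1.645 = 3.290.
n = 2 × (3.290 / 1.026)² = 2 × 3.207² = 2 × 10.28 = 20.6.
Round up to the next whole participant.

n = 21 per group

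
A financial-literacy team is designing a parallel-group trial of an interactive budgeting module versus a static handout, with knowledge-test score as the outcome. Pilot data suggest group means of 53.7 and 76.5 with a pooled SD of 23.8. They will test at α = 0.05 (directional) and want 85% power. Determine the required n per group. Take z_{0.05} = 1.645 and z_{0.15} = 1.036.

Cohen's d = |M₁ − M₂| / SD_pooled = |53.7 − 76.5| / 23.8 = 22.8 / 23.8 = 0.958.
For two independent groups with equal n: n = 2·((z_{α} + z_β) / d)².
z_{α} + z_β = 1.645 + 1.036 = 2.681.
n = 2 × (2.681 / 0.958)² = 2 × 2.799² = 2 × 7.83 = 15.7.
Round up to the next whole participant.

n = 16 per group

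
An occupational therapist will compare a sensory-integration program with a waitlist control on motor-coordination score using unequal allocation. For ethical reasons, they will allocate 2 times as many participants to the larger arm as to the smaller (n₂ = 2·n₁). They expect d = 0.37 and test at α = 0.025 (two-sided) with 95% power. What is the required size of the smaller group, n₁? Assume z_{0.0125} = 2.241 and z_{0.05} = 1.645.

With allocation ratio k = n₂/n₁ = 2, Var(x̄₁−x̄₂) = σ²(1/n₁ + 1/(k·n₁)) = σ²·(k+1)/(k·n₁).
So n₁ = (1 + 1/k)·((z_{α/2} + z_β)/d)² = 1.500 × (3.886/0.37)².
n₁ = 1.500 × 110.31 = 165.5.
Round up: n₁ = 166, giving n₂ = 2 × 166 = 332.

n₁ = 166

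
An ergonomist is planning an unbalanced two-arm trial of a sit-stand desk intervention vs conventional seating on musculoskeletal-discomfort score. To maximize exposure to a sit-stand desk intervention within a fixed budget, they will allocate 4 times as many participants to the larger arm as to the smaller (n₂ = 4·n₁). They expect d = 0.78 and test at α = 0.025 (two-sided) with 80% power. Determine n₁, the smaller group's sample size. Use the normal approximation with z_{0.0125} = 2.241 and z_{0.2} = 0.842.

n₁ = 20

With allocation ratio k = n₂/n₁ = 4, Var(x̄₁−x̄₂) = σ²(1/n₁ + 1/(k·n₁)) = σ²·(k+1)/(k·n₁).
So n₁ = (1 + 1/k)·((z_{α/2} + z_β)/d)² = 1.250 × (3.083/0.78)².
n₁ = 1.250 × 15.62 = 19.5.
Round up: n₁ = 20, giving n₂ = 4 × 20 = 80.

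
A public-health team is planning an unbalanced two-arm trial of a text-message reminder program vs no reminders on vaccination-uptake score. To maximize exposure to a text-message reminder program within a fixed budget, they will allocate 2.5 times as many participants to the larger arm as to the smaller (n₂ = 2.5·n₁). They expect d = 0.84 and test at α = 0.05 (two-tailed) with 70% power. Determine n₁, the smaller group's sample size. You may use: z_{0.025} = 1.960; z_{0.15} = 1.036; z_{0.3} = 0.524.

n₁ = 13

With allocation ratio k = n₂/n₁ = 2.5, Var(x̄₁−x̄₂) = σ²(1/n₁ + 1/(k·n₁)) = σ²·(k+1)/(k·n₁).
So n₁ = (1 + 1/k)·((z_{α/2} + z_β)/d)² = 1.400 × (2.484/0.84)².
n₁ = 1.400 × 8.74 = 12.2.
Round up: n₁ = 13, giving n₂ = ⌈2.5 × 13⌉ = ⌈32.5⌉ = 33.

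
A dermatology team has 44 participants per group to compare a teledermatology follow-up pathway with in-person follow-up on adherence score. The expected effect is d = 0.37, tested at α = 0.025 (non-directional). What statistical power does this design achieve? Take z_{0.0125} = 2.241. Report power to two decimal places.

power ≈ 0.31

For two equal groups, power = Φ(d·√(n/2) − z_{α/2}).
d·√(n/2) = 0.37 × √(44/2) = 0.37 × 4.690 = 1.735.
z_β = 1.735 − 2.241 = -0.506.
Power = Φ(-0.506) = 0.307.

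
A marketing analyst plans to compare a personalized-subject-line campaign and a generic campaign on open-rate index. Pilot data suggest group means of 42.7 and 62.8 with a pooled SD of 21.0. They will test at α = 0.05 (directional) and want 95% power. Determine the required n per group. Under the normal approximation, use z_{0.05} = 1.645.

Cohen's d = |M₁ − M₂| / SD_pooled = |42.7 − 62.8| / 21.0 = 20.1 / 21.0 = 0.957.
For two independent groups with equal n: n = 2·((z_{α} + z_β) / d)².
z_{α} + z_β = 1.645 + 1.645 = 3.290.
n = 2 × (3.290 / 0.957)² = 2 × 3.438² = 2 × 11.82 = 23.6.
Round up to the next whole participant.

n = 24 per group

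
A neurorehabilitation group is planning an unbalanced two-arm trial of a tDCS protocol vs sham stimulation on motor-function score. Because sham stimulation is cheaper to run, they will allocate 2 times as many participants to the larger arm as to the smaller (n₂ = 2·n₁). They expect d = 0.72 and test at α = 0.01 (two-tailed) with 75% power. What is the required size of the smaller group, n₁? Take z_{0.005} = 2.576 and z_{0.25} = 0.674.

n₁ = 31

With allocation ratio k = n₂/n₁ = 2, Var(x̄₁−x̄₂) = σ²(1/n₁ + 1/(k·n₁)) = σ²·(k+1)/(k·n₁).
So n₁ = (1 + 1/k)·((z_{α/2} + z_β)/d)² = 1.500 × (3.250/0.72)².
n₁ = 1.500 × 20.38 = 30.6.
Round up: n₁ = 31, giving n₂ = 2 × 31 = 62.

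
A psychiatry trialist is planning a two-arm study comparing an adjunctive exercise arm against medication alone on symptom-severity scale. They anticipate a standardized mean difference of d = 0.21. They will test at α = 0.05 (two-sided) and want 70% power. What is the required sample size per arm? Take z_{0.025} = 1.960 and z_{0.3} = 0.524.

For two independent groups with equal n: n = 2·((z_{α/2} + z_β) / d)².
z_{α/2} + z_β = 1.960 + 0.524 = 2.484.
n = 2 × (2.484 / 0.21)² = 2 × 11.829² = 2 × 139.92 = 279.8.
Round up to the next whole participant.

n = 280 per group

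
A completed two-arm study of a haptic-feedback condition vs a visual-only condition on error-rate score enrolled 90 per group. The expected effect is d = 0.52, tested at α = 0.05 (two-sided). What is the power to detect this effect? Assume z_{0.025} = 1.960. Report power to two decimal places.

For two equal groups, power = Φ(d·√(n/2) − z_{α/2}).
d·√(n/2) = 0.52 × √(90/2) = 0.52 × 6.708 = 3.488.
z_β = 3.488 − 1.960 = 1.528.
Power = Φ(1.528) = 0.937.

power ≈ 0.94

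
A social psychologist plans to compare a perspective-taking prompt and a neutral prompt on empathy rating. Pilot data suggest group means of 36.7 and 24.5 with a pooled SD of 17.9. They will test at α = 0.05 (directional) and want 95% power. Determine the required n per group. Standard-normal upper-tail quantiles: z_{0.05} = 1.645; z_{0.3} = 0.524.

n = 47 per group

Cohen's d = |M₁ − M₂| / SD_pooled = |36.7 − 24.5| / 17.9 = 12.2 / 17.9 = 0.682.
For two independent groups with equal n: n = 2·((z_{α} + z_β) / d)².
z_{α} + z_β = 1.645 + 1.645 = 3.290.
n = 2 × (3.290 / 0.682)² = 2 × 4.824² = 2 × 23.27 = 46.5.
Round up to the next whole participant.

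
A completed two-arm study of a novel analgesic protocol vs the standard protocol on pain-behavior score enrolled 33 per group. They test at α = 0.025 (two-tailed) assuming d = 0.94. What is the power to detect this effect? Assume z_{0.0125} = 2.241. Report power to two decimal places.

power ≈ 0.94

For two equal groups, power = Φ(d·√(n/2) − z_{α/2}).
d·√(n/2) = 0.94 × √(33/2) = 0.94 × 4.062 = 3.818.
z_β = 3.818 − 2.241 = 1.577.
Power = Φ(1.577) = 0.943.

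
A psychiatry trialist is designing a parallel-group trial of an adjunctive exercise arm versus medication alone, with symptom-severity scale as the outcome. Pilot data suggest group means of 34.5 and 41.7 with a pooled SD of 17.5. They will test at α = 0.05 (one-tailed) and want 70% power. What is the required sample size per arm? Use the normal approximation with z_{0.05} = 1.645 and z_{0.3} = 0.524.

n = 56 per group

Cohen's d = |M₁ − M₂| / SD_pooled = |34.5 − 41.7| / 17.5 = 7.2 / 17.5 = 0.411.
For two independent groups with equal n: n = 2·((z_{α} + z_β) / d)².
z_{α} + z_β = 1.645 + 0.524 = 2.169.
n = 2 × (2.169 / 0.411)² = 2 × 5.277² = 2 × 27.85 = 55.7.
Round up to the next whole participant.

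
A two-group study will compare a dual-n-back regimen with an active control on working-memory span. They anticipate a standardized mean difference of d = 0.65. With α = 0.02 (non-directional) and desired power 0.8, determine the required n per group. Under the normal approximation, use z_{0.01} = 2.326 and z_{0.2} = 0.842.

For two independent groups with equal n: n = 2·((z_{α/2} + z_β) / d)².
z_{α/2} + z_β = 2.326 + 0.842 = 3.168.
n = 2 × (3.168 / 0.65)² = 2 × 4.874² = 2 × 23.75 = 47.5.
Round up to the next whole participant.

n = 48 per group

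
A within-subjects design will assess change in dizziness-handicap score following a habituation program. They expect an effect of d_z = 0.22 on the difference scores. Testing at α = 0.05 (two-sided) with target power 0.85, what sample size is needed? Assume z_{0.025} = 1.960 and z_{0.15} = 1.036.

n = 186 pairs

For a paired (one-sample on differences) test: n = ((z_{α/2} + z_β) / d)².
z_{α/2} + z_β = 1.960 + 1.036 = 2.996.
n = (2.996 / 0.22)² = 13.618² = 185.45.
Round up.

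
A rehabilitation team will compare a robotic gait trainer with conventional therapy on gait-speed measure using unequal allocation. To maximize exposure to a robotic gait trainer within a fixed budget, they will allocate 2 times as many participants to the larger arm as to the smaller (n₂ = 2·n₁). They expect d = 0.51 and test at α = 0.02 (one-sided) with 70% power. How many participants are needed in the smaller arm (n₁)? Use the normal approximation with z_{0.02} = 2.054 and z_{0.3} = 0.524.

n₁ = 39

With allocation ratio k = n₂/n₁ = 2, Var(x̄₁−x̄₂) = σ²(1/n₁ + 1/(k·n₁)) = σ²·(k+1)/(k·n₁).
So n₁ = (1 + 1/k)·((z_{α} + z_β)/d)² = 1.500 × (2.578/0.51)².
n₁ = 1.500 × 25.55 = 38.3.
Round up: n₁ = 39, giving n₂ = 2 × 39 = 78.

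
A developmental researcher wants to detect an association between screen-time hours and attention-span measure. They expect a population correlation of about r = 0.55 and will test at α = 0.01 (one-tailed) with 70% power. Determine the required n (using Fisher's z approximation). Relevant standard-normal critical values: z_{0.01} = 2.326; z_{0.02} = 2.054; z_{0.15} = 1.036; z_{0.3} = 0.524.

Fisher's z: C = ½·ln((1+r)/(1−r)) = ½·ln(3.4444) = 0.6184.
n = ((z_{α} + z_β)/C)² + 3.
(2.326 + 0.524) / 0.6184 = 2.850 / 0.6184 = 4.609.
n = 4.609² + 3 = 21.24 + 3 = 24.2.
Round up.

n = 25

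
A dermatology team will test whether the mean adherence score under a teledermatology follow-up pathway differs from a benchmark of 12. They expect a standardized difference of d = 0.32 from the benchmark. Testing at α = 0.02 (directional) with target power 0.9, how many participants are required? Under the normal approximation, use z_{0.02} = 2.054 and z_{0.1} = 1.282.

n = 109

For a one-sample test: n = ((z_{α} + z_β) / d)².
z_{α} + z_β = 2.054 + 1.282 = 3.336.
n = (3.336 / 0.32)² = 10.425² = 108.68.
Round up.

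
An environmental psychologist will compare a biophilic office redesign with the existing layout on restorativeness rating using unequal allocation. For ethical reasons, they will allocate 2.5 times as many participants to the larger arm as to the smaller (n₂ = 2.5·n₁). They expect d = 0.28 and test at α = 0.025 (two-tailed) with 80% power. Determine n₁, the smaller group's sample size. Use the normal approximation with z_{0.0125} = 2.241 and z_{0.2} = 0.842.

With allocation ratio k = n₂/n₁ = 2.5, Var(x̄₁−x̄₂) = σ²(1/n₁ + 1/(k·n₁)) = σ²·(k+1)/(k·n₁).
So n₁ = (1 + 1/k)·((z_{α/2} + z_β)/d)² = 1.400 × (3.083/0.28)².
n₁ = 1.400 × 121.24 = 169.7.
Round up: n₁ = 170, giving n₂ = 2.5 × 170 = 425.

n₁ = 170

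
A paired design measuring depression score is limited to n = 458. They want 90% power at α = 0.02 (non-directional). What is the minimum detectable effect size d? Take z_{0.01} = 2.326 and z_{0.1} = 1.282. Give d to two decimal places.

For a single sample (or paired design) of n = 458: d_min = (z_{α/2} + z_β)/√n.
z-sum = 2.326 + 1.282 = 3.608.
d_min = 3.608 / √458 = 3.608 / 21.401 = 0.169.

d_min ≈ 0.17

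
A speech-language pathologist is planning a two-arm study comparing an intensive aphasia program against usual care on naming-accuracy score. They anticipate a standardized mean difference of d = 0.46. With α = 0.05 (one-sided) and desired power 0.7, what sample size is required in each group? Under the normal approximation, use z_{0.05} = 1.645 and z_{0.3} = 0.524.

For two independent groups with equal n: n = 2·((z_{α} + z_β) / d)².
z_{α} + z_β = 1.645 + 0.524 = 2.169.
n = 2 × (2.169 / 0.46)² = 2 × 4.715² = 2 × 22.23 = 44.5.
Round up to the next whole participant.

n = 45 per group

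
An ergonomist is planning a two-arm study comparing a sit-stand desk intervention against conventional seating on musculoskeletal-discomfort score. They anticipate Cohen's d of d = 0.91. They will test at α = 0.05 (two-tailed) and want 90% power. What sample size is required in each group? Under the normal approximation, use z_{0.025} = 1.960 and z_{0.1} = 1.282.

For two independent groups with equal n: n = 2·((z_{α/2} + z_β) / d)².
z_{α/2} + z_β = 1.960 + 1.282 = 3.242.
n = 2 × (3.242 / 0.91)² = 2 × 3.563² = 2 × 12.69 = 25.4.
Round up to the next whole participant.

n = 26 per group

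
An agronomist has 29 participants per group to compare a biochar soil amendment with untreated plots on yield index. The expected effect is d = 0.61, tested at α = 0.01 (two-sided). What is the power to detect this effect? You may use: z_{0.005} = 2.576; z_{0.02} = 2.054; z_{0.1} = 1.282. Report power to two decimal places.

power ≈ 0.40

For two equal groups, power = Φ(d·√(n/2) − z_{α/2}).
d·√(n/2) = 0.61 × √(29/2) = 0.61 × 3.808 = 2.323.
z_β = 2.323 − 2.576 = -0.253.
Power = Φ(-0.253) = 0.400.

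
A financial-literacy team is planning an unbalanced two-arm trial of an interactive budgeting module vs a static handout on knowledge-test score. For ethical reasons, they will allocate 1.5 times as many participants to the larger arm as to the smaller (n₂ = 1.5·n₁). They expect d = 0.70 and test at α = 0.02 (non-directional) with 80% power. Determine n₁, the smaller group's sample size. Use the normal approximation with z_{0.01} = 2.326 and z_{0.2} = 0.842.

n₁ = 35

With allocation ratio k = n₂/n₁ = 1.5, Var(x̄₁−x̄₂) = σ²(1/n₁ + 1/(k·n₁)) = σ²·(k+1)/(k·n₁).
So n₁ = (1 + 1/k)·((z_{α/2} + z_β)/d)² = 1.667 × (3.168/0.70)².
n₁ = 1.667 × 20.48 = 34.1.
Round up: n₁ = 35, giving n₂ = ⌈1.5 × 35⌉ = ⌈52.5⌉ = 53.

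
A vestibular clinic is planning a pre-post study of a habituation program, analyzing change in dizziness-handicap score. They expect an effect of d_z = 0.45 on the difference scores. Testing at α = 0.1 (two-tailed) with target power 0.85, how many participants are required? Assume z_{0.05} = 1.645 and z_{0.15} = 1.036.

For a paired (one-sample on differences) test: n = ((z_{α/2} + z_β) / d)².
z_{α/2} + z_β = 1.645 + 1.036 = 2.681.
n = (2.681 / 0.45)² = 5.958² = 35.50.
Round up.

n = 36 pairs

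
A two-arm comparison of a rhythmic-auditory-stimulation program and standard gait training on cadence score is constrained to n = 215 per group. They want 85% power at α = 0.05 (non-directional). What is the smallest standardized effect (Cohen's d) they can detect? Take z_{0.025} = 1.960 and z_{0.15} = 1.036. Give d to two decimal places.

d_min ≈ 0.29

For two independent groups of n = 215 each: d_min = (z_{α/2} + z_β)·√(2/n).
z-sum = 1.960 + 1.036 = 2.996.
d_min = 2.996 × √(2/215) = 2.996 × 0.0964 = 0.289.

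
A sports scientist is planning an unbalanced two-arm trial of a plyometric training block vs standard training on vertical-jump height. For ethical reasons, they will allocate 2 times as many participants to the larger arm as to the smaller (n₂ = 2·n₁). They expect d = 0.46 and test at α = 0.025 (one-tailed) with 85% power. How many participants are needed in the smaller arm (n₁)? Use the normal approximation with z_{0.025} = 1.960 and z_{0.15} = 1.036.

n₁ = 64

With allocation ratio k = n₂/n₁ = 2, Var(x̄₁−x̄₂) = σ²(1/n₁ + 1/(k·n₁)) = σ²·(k+1)/(k·n₁).
So n₁ = (1 + 1/k)·((z_{α} + z_β)/d)² = 1.500 × (2.996/0.46)².
n₁ = 1.500 × 42.42 = 63.6.
Round up: n₁ = 64, giving n₂ = 2 × 64 = 128.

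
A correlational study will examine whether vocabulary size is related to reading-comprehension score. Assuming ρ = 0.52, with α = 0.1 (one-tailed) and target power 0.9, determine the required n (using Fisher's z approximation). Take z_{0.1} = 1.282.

Fisher's z: C = ½·ln((1+r)/(1−r)) = ½·ln(3.1667) = 0.5763.
n = ((z_{α} + z_β)/C)² + 3.
(1.282 + 1.282) / 0.5763 = 2.564 / 0.5763 = 4.449.
n = 4.449² + 3 = 19.79 + 3 = 22.8.
Round up.

n = 23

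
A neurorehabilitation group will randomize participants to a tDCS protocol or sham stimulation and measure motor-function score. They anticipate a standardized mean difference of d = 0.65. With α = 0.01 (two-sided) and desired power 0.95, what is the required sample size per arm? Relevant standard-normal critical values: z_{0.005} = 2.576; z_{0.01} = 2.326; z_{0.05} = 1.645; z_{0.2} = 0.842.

n = 85 per group

For two independent groups with equal n: n = 2·((z_{α/2} + z_β) / d)².
z_{α/2} + z_β = 2.576 + 1.645 = 4.221.
n = 2 × (4.221 / 0.65)² = 2 × 6.494² = 2 × 42.17 = 84.3.
Round up to the next whole participant.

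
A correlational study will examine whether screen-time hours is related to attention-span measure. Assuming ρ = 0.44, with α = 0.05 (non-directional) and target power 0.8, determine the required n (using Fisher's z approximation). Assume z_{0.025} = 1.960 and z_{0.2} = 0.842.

n = 39

Fisher's z: C = ½·ln((1+r)/(1−r)) = ½·ln(2.5714) = 0.4722.
n = ((z_{α/2} + z_β)/C)² + 3.
(1.960 + 0.842) / 0.4722 = 2.802 / 0.4722 = 5.934.
n = 5.934² + 3 = 35.21 + 3 = 38.2.
Round up.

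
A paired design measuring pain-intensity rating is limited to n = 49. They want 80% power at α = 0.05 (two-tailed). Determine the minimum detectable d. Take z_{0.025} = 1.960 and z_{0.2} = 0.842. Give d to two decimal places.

For a single sample (or paired design) of n = 49: d_min = (z_{α/2} + z_β)/√n.
z-sum = 1.960 + 0.842 = 2.802.
d_min = 2.802 / √49 = 2.802 / 7.000 = 0.400.

d_min ≈ 0.40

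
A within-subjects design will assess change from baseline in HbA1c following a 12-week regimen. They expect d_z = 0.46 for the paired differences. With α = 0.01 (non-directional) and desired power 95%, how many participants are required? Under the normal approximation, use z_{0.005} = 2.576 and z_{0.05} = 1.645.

For a paired (one-sample on differences) test: n = ((z_{α/2} + z_β) / d)².
z_{α/2} + z_β = 2.576 + 1.645 = 4.221.
n = (4.221 / 0.46)² = 9.176² = 84.20.
Round up.

n = 85 pairs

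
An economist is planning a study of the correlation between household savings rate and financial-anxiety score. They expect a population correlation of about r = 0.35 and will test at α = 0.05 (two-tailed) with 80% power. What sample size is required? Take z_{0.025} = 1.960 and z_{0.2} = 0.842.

Fisher's z: C = ½·ln((1+r)/(1−r)) = ½·ln(2.0769) = 0.3654.
n = ((z_{α/2} + z_β)/C)² + 3.
(1.960 + 0.842) / 0.3654 = 2.802 / 0.3654 = 7.668.
n = 7.668² + 3 = 58.80 + 3 = 61.8.
Round up.

n = 62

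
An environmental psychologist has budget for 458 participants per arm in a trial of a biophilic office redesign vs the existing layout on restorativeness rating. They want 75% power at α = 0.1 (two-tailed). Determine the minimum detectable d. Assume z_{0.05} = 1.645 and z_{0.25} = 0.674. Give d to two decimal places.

For two independent groups of n = 458 each: d_min = (z_{α/2} + z_β)·√(2/n).
z-sum = 1.645 + 0.674 = 2.319.
d_min = 2.319 × √(2/458) = 2.319 × 0.0661 = 0.153.

d_min ≈ 0.15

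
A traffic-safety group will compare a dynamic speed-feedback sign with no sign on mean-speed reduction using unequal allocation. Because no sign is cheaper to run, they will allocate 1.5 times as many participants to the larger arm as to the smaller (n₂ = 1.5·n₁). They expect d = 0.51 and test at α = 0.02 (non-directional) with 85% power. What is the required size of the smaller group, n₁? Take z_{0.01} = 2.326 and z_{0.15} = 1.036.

n₁ = 73

With allocation ratio k = n₂/n₁ = 1.5, Var(x̄₁−x̄₂) = σ²(1/n₁ + 1/(k·n₁)) = σ²·(k+1)/(k·n₁).
So n₁ = (1 + 1/k)·((z_{α/2} + z_β)/d)² = 1.667 × (3.362/0.51)².
n₁ = 1.667 × 43.46 = 72.4.
Round up: n₁ = 73, giving n₂ = ⌈1.5 × 73⌉ = ⌈109.5⌉ = 110.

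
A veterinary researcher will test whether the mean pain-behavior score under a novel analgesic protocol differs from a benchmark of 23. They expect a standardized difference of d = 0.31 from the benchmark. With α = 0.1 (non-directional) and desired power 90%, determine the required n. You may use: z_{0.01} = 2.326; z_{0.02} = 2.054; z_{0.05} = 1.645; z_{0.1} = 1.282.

n = 90

For a one-sample test: n = ((z_{α/2} + z_β) / d)².
z_{α/2} + z_β = 1.645 + 1.282 = 2.927.
n = (2.927 / 0.31)² = 9.442² = 89.15.
Round up.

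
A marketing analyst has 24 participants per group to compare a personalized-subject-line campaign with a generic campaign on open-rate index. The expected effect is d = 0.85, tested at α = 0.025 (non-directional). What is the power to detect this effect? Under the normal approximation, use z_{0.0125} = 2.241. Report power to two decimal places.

power ≈ 0.76

For two equal groups, power = Φ(d·√(n/2) − z_{α/2}).
d·√(n/2) = 0.85 × √(24/2) = 0.85 × 3.464 = 2.944.
z_β = 2.944 − 2.241 = 0.703.
Power = Φ(0.703) = 0.759.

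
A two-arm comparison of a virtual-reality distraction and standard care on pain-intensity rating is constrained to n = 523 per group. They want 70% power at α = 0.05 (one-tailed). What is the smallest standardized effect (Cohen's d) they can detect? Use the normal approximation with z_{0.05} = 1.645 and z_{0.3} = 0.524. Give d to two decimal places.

For two independent groups of n = 523 each: d_min = (z_{α} + z_β)·√(2/n).
z-sum = 1.645 + 0.524 = 2.169.
d_min = 2.169 × √(2/523) = 2.169 × 0.0618 = 0.134.

d_min ≈ 0.13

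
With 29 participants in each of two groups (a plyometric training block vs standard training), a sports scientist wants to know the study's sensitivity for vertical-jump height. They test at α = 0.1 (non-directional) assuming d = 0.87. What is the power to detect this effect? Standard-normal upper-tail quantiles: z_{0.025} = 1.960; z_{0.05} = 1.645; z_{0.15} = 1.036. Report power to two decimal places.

For two equal groups, power = Φ(d·√(n/2) − z_{α/2}).
d·√(n/2) = 0.87 × √(29/2) = 0.87 × 3.808 = 3.313.
z_β = 3.313 − 1.645 = 1.668.
Power = Φ(1.668) = 0.952.

power ≈ 0.95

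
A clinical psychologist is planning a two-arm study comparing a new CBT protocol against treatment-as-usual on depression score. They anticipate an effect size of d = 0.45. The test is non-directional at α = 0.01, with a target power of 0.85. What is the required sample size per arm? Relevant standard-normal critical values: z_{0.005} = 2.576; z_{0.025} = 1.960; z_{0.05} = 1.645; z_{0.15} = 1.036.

n = 129 per group

For two independent groups with equal n: n = 2·((z_{α/2} + z_β) / d)².
z_{α/2} + z_β = 2.576 + 1.036 = 3.612.
n = 2 × (3.612 / 0.45)² = 2 × 8.027² = 2 × 64.43 = 128.9.
Round up to the next whole participant.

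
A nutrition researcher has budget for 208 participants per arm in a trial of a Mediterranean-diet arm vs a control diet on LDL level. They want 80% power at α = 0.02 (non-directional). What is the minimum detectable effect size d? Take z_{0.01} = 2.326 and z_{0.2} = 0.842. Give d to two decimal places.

For two independent groups of n = 208 each: d_min = (z_{α/2} + z_β)·√(2/n).
z-sum = 2.326 + 0.842 = 3.168.
d_min = 3.168 × √(2/208) = 3.168 × 0.0981 = 0.311.

d_min ≈ 0.31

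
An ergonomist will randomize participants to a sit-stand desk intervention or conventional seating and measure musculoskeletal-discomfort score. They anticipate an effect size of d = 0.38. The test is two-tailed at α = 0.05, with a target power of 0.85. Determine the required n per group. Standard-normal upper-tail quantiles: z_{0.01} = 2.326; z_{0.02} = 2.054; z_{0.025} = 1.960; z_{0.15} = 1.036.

For two independent groups with equal n: n = 2·((z_{α/2} + z_β) / d)².
z_{α/2} + z_β = 1.960 + 1.036 = 2.996.
n = 2 × (2.996 / 0.38)² = 2 × 7.884² = 2 × 62.16 = 124.3.
Round up to the next whole participant.

n = 125 per group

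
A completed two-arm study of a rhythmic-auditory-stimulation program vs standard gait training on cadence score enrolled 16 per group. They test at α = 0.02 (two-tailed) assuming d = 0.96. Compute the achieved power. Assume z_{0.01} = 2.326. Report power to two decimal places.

For two equal groups, power = Φ(d·√(n/2) − z_{α/2}).
d·√(n/2) = 0.96 × √(16/2) = 0.96 × 2.828 = 2.715.
z_β = 2.715 − 2.326 = 0.389.
Power = Φ(0.389) = 0.651.

power ≈ 0.65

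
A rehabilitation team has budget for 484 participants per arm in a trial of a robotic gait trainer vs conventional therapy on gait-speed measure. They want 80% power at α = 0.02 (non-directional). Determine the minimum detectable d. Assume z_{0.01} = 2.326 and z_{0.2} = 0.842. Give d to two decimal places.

d_min ≈ 0.20

For two independent groups of n = 484 each: d_min = (z_{α/2} + z_β)·√(2/n).
z-sum = 2.326 + 0.842 = 3.168.
d_min = 3.168 × √(2/484) = 3.168 × 0.0643 = 0.204.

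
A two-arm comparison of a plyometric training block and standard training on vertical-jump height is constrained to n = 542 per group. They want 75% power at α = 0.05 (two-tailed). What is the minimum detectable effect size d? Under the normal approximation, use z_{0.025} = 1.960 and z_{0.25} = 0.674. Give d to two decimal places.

For two independent groups of n = 542 each: d_min = (z_{α/2} + z_β)·√(2/n).
z-sum = 1.960 + 0.674 = 2.634.
d_min = 2.634 × √(2/542) = 2.634 × 0.0607 = 0.160.

d_min ≈ 0.16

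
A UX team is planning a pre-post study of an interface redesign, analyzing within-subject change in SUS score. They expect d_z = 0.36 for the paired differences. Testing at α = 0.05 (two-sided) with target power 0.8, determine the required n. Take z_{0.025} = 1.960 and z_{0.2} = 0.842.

For a paired (one-sample on differences) test: n = ((z_{α/2} + z_β) / d)².
z_{α/2} + z_β = 1.960 + 0.842 = 2.802.
n = (2.802 / 0.36)² = 7.783² = 60.58.
Round up.

n = 61 pairs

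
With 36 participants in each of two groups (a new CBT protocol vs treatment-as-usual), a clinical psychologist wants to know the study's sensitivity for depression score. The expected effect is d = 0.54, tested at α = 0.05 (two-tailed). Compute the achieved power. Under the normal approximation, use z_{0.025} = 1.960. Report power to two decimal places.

power ≈ 0.63

For two equal groups, power = Φ(d·√(n/2) − z_{α/2}).
d·√(n/2) = 0.54 × √(36/2) = 0.54 × 4.243 = 2.291.
z_β = 2.291 − 1.960 = 0.331.
Power = Φ(0.331) = 0.630.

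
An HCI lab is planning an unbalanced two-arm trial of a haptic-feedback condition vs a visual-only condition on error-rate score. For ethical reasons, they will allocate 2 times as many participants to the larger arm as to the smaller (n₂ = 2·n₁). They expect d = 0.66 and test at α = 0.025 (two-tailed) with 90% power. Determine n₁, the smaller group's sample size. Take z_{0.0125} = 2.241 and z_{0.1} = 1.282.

n₁ = 43

With allocation ratio k = n₂/n₁ = 2, Var(x̄₁−x̄₂) = σ²(1/n₁ + 1/(k·n₁)) = σ²·(k+1)/(k·n₁).
So n₁ = (1 + 1/k)·((z_{α/2} + z_β)/d)² = 1.500 × (3.523/0.66)².
n₁ = 1.500 × 28.49 = 42.7.
Round up: n₁ = 43, giving n₂ = 2 × 43 = 86.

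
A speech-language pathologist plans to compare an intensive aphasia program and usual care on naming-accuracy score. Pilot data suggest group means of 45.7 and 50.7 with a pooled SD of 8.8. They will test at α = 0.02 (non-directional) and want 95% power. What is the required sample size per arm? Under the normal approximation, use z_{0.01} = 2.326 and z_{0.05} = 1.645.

Cohen's d = |M₁ − M₂| / SD_pooled = |45.7 − 50.7| / 8.8 = 5.0 / 8.8 = 0.568.
For two independent groups with equal n: n = 2·((z_{α/2} + z_β) / d)².
z_{α/2} + z_β = 2.326 + 1.645 = 3.971.
n = 2 × (3.971 / 0.568)² = 2 × 6.991² = 2 × 48.88 = 97.8.
Round up to the next whole participant.

n = 98 per group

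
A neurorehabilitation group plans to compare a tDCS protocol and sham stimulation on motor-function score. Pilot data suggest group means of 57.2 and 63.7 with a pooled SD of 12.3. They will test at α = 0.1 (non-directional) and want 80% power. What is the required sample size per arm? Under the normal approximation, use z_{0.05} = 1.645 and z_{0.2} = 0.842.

Cohen's d = |M₁ − M₂| / SD_pooled = |57.2 − 63.7| / 12.3 = 6.5 / 12.3 = 0.528.
For two independent groups with equal n: n = 2·((z_{α/2} + z_β) / d)².
z_{α/2} + z_β = 1.645 + 0.842 = 2.487.
n = 2 × (2.487 / 0.528)² = 2 × 4.710² = 2 × 22.19 = 44.4.
Round up to the next whole participant.

n = 45 per group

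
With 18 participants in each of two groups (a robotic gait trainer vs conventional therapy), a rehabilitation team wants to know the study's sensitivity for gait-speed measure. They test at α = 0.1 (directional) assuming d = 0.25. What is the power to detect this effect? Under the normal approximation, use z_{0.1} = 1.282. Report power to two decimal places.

power ≈ 0.30

For two equal groups, power = Φ(d·√(n/2) − z_{α}).
d·√(n/2) = 0.25 × √(18/2) = 0.25 × 3.000 = 0.750.
z_β = 0.750 − 1.282 = -0.532.
Power = Φ(-0.532) = 0.297.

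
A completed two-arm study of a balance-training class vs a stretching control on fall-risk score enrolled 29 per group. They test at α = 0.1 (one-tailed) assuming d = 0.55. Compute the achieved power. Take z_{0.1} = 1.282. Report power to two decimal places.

power ≈ 0.79

For two equal groups, power = Φ(d·√(n/2) − z_{α}).
d·√(n/2) = 0.55 × √(29/2) = 0.55 × 3.808 = 2.094.
z_β = 2.094 − 1.282 = 0.812.
Power = Φ(0.812) = 0.792.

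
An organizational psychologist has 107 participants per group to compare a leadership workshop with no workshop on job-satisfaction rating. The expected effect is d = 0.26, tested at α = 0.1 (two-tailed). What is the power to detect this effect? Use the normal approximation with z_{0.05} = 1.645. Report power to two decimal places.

For two equal groups, power = Φ(d·√(n/2) − z_{α/2}).
d·√(n/2) = 0.26 × √(107/2) = 0.26 × 7.314 = 1.902.
z_β = 1.902 − 1.645 = 0.257.
Power = Φ(0.257) = 0.601.

power ≈ 0.60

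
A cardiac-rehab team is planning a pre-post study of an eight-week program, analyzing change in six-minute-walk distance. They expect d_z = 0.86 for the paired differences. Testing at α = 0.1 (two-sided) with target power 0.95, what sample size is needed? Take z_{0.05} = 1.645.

For a paired (one-sample on differences) test: n = ((z_{α/2} + z_β) / d)².
z_{α/2} + z_β = 1.645 + 1.645 = 3.290.
n = (3.290 / 0.86)² = 3.826² = 14.64.
Round up.

n = 15 pairs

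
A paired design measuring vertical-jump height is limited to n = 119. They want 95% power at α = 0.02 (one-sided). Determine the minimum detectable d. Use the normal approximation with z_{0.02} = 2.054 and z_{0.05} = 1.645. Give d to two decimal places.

For a single sample (or paired design) of n = 119: d_min = (z_{α} + z_β)/√n.
z-sum = 2.054 + 1.645 = 3.699.
d_min = 3.699 / √119 = 3.699 / 10.909 = 0.339.

d_min ≈ 0.34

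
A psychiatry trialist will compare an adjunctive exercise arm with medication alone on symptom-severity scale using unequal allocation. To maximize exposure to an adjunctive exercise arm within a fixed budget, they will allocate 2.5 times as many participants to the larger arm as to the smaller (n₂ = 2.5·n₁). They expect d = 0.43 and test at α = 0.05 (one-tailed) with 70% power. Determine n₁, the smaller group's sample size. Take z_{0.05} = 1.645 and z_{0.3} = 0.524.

n₁ = 36

With allocation ratio k = n₂/n₁ = 2.5, Var(x̄₁−x̄₂) = σ²(1/n₁ + 1/(k·n₁)) = σ²·(k+1)/(k·n₁).
So n₁ = (1 + 1/k)·((z_{α} + z_β)/d)² = 1.400 × (2.169/0.43)².
n₁ = 1.400 × 25.44 = 35.6.
Round up: n₁ = 36, giving n₂ = 2.5 × 36 = 90.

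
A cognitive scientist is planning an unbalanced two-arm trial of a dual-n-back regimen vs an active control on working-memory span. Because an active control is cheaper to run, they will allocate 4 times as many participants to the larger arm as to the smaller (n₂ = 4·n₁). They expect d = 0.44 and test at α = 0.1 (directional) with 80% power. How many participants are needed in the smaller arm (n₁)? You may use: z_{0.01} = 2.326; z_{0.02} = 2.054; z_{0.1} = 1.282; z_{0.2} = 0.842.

n₁ = 30

With allocation ratio k = n₂/n₁ = 4, Var(x̄₁−x̄₂) = σ²(1/n₁ + 1/(k·n₁)) = σ²·(k+1)/(k·n₁).
So n₁ = (1 + 1/k)·((z_{α} + z_β)/d)² = 1.250 × (2.124/0.44)².
n₁ = 1.250 × 23.30 = 29.1.
Round up: n₁ = 30, giving n₂ = 4 × 30 = 120.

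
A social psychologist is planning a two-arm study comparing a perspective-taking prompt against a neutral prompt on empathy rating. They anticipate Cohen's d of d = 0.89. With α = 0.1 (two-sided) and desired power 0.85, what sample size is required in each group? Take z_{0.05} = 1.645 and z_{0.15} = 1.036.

n = 19 per group

For two independent groups with equal n: n = 2·((z_{α/2} + z_β) / d)².
z_{α/2} + z_β = 1.645 + 1.036 = 2.681.
n = 2 × (2.681 / 0.89)² = 2 × 3.012² = 2 × 9.07 = 18.1.
Round up to the next whole participant.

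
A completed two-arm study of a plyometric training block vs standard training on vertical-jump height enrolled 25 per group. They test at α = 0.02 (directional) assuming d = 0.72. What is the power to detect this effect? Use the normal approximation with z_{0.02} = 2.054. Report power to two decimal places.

power ≈ 0.69

For two equal groups, power = Φ(d·√(n/2) − z_{α}).
d·√(n/2) = 0.72 × √(25/2) = 0.72 × 3.536 = 2.546.
z_β = 2.546 − 2.054 = 0.492.
Power = Φ(0.492) = 0.688.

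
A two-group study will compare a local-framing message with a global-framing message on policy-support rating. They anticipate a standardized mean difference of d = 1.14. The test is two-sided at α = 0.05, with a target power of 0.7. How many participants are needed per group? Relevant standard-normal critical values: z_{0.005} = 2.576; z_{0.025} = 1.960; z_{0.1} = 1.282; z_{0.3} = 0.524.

n = 10 per group

For two independent groups with equal n: n = 2·((z_{α/2} + z_β) / d)².
z_{α/2} + z_β = 1.960 + 0.524 = 2.484.
n = 2 × (2.484 / 1.14)² = 2 × 2.179² = 2 × 4.75 = 9.5.
Round up to the next whole participant.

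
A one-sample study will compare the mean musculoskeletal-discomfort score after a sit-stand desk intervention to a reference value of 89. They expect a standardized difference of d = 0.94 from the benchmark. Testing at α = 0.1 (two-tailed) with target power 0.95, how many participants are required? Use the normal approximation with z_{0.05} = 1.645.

n = 13

For a one-sample test: n = ((z_{α/2} + z_β) / d)².
z_{α/2} + z_β = 1.645 + 1.645 = 3.290.
n = (3.290 / 0.94)² = 3.500² = 12.25.
Round up.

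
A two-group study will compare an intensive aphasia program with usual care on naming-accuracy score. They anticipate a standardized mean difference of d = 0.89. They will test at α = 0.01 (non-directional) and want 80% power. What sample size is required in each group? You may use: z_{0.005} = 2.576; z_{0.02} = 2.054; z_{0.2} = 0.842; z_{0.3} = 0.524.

For two independent groups with equal n: n = 2·((z_{α/2} + z_β) / d)².
z_{α/2} + z_β = 2.576 + 0.842 = 3.418.
n = 2 × (3.418 / 0.89)² = 2 × 3.840² = 2 × 14.75 = 29.5.
Round up to the next whole participant.

n = 30 per group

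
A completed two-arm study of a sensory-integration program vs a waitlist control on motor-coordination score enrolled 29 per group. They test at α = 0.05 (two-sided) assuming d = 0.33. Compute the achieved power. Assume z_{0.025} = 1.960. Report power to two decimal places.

power ≈ 0.24

For two equal groups, power = Φ(d·√(n/2) − z_{α/2}).
d·√(n/2) = 0.33 × √(29/2) = 0.33 × 3.808 = 1.257.
z_β = 1.257 − 1.960 = -0.703.
Power = Φ(-0.703) = 0.241.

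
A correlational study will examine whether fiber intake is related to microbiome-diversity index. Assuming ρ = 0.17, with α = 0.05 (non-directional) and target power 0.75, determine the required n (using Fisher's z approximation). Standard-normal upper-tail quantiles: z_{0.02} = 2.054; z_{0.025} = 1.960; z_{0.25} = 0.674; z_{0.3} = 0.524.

n = 239

Fisher's z: C = ½·ln((1+r)/(1−r)) = ½·ln(1.4096) = 0.1717.
n = ((z_{α/2} + z_β)/C)² + 3.
(1.960 + 0.674) / 0.1717 = 2.634 / 0.1717 = 15.341.
n = 15.341² + 3 = 235.34 + 3 = 238.3.
Round up.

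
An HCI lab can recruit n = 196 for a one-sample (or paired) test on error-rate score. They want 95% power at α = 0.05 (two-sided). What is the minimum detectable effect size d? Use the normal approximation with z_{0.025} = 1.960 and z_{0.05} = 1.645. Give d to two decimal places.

d_min ≈ 0.26

For a single sample (or paired design) of n = 196: d_min = (z_{α/2} + z_β)/√n.
z-sum = 1.960 + 1.645 = 3.605.
d_min = 3.605 / √196 = 3.605 / 14.000 = 0.258.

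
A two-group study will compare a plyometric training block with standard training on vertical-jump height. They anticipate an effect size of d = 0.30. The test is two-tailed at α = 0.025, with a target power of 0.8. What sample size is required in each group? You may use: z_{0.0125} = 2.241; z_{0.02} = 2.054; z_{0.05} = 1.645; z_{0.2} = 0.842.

n = 212 per group

For two independent groups with equal n: n = 2·((z_{α/2} + z_β) / d)².
z_{α/2} + z_β = 2.241 + 0.842 = 3.083.
n = 2 × (3.083 / 0.30)² = 2 × 10.277² = 2 × 105.61 = 211.2.
Round up to the next whole participant.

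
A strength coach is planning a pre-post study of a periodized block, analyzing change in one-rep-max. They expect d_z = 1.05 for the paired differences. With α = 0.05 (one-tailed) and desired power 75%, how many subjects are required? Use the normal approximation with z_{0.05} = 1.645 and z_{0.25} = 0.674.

n = 5 pairs

For a paired (one-sample on differences) test: n = ((z_{α} + z_β) / d)².
z_{α} + z_β = 1.645 + 0.674 = 2.319.
n = (2.319 / 1.05)² = 2.209² = 4.88.
Round up.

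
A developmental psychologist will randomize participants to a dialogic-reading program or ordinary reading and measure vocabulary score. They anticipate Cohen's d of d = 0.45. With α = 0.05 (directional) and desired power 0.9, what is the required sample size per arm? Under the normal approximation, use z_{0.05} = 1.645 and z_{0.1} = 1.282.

n = 85 per group

For two independent groups with equal n: n = 2·((z_{α} + z_β) / d)².
z_{α} + z_β = 1.645 + 1.282 = 2.927.
n = 2 × (2.927 / 0.45)² = 2 × 6.504² = 2 × 42.31 = 84.6.
Round up to the next whole participant.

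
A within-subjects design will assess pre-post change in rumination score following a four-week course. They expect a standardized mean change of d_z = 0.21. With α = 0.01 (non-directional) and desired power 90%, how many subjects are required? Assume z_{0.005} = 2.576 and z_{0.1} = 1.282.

For a paired (one-sample on differences) test: n = ((z_{α/2} + z_β) / d)².
z_{α/2} + z_β = 2.576 + 1.282 = 3.858.
n = (3.858 / 0.21)² = 18.371² = 337.51.
Round up.

n = 338 pairs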